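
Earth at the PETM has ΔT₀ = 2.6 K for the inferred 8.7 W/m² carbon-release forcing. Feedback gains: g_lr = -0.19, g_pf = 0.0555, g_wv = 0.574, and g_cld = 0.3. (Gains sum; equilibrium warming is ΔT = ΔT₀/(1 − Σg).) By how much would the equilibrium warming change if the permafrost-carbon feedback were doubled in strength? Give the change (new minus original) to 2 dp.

Original: g = 0.7395, ΔT = 2.6/(1−0.7395) = 9.9808 K.
With doubled permafrost-carbon: g' = 0.795, ΔT' = 2.6/(1−0.795) = 12.6829 K.
Change = 12.6829 − 9.9808 = 2.70 K.

2.70 K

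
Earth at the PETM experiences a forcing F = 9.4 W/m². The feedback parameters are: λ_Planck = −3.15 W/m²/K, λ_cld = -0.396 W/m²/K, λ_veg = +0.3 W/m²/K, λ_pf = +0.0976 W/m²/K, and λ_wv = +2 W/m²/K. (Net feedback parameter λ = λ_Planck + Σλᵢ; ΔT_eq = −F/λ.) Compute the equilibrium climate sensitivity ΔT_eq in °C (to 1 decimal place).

Net feedback parameter λ = (−3.15) + (-0.396) + (+0.3) + (+0.0976) + (+2) = -1.1484 W/m²/K.
ΔT = −F/λ = −9.4/(-1.1484) = 8.2 °C.

8.2 °C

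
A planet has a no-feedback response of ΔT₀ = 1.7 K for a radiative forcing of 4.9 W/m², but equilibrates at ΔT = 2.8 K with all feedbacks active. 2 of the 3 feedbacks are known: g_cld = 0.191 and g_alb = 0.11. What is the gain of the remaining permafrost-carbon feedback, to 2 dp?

0.09

Amplification A = ΔT/ΔT₀ = 2.8/1.7 = 1.647.
Total gain g = 1 − 1/A = 1 − 1/1.647 = 0.3928.
Known gains sum to 0.191 + 0.11 = 0.301.
g_pf = 0.3928 − 0.301 = 0.09.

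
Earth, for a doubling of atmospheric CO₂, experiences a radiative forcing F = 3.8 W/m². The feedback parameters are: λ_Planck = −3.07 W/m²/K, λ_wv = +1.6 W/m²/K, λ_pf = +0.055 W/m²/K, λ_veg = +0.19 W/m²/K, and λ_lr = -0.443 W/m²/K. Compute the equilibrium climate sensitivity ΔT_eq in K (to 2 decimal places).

2.28 K

Net feedback parameter λ = (−3.07) + (+1.6) + (+0.055) + (+0.19) + (-0.443) = -1.668 W/m²/K.
ΔT = −F/λ = −3.8/(-1.668) = 2.28 K.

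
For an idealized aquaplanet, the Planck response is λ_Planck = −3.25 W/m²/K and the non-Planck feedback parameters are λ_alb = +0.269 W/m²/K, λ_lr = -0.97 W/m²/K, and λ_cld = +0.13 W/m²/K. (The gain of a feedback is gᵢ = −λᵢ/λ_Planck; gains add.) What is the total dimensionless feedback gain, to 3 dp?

Convert to gains: g_alb = 0.269/3.25 = 0.08277; g_lr = -0.97/3.25 = -0.2985; g_cld = 0.13/3.25 = 0.04.
Total gain g = -0.17573.

-0.176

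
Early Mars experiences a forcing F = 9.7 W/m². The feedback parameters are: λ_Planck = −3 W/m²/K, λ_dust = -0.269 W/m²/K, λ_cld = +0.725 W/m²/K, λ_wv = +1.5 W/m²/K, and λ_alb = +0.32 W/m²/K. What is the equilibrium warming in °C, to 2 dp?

Net feedback parameter λ = (−3) + (-0.269) + (+0.725) + (+1.5) + (+0.32) = -0.724 W/m²/K.
ΔT = −F/λ = −9.7/(-0.724) = 13.40 °C.

13.40 °C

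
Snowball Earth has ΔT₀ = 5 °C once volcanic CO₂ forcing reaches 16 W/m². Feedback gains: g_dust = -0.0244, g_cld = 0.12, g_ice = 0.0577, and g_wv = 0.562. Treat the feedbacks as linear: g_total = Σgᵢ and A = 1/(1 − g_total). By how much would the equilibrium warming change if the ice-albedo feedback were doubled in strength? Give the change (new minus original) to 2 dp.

4.46 °C

Original: g = 0.7153, ΔT = 5/(1−0.7153) = 17.5623 °C.
With doubled ice-albedo: g' = 0.773, ΔT' = 5/(1−0.773) = 22.0264 °C.
Change = 22.0264 − 17.5623 = 4.46 °C.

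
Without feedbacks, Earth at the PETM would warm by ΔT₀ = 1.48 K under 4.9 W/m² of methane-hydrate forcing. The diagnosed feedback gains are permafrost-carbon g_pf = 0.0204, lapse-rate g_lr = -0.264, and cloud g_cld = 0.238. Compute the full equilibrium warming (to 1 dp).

1.5 K

Total gain g = 0.0204 − 0.264 + 0.238 = -0.0056.
Amplification A = 1/(1 + 0.0056) = 0.9944.
ΔT = 1.48 × 0.9944 = 1.5 K.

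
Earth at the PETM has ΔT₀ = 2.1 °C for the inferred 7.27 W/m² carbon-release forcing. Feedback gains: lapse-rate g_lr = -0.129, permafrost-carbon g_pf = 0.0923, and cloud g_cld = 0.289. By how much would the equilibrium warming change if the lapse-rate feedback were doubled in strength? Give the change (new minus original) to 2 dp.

Original: g = 0.2523, ΔT = 2.1/(1−0.2523) = 2.8086 °C.
With doubled lapse-rate: g' = 0.1233, ΔT' = 2.1/(1−0.1233) = 2.3953 °C.
Change = 2.3953 − 2.8086 = -0.41 °C.

-0.41 °C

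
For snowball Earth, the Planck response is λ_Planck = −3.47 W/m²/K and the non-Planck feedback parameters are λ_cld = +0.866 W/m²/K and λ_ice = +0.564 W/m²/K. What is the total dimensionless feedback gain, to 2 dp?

Convert to gains: g_cld = 0.866/3.47 = 0.2496; g_ice = 0.564/3.47 = 0.1625.
Total gain g = 0.4121.

0.41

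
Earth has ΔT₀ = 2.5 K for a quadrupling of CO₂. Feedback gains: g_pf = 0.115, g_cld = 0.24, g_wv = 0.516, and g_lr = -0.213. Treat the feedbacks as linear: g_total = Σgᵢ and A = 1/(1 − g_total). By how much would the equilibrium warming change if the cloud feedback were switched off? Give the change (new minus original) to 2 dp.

-3.01 K

Original: g = 0.658, ΔT = 2.5/(1−0.658) = 7.3099 K.
Without cloud: g' = 0.418, ΔT' = 2.5/(1−0.418) = 4.2955 K.
Change = 4.2955 − 7.3099 = -3.01 K.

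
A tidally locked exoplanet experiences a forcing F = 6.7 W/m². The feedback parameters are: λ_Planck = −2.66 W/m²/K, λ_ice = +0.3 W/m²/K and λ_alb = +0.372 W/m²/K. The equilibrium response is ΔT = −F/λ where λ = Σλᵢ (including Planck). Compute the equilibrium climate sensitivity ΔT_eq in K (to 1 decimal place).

3.4 K

Net feedback parameter λ = (−2.66) + (+0.3) + (+0.372) = -1.988 W/m²/K.
ΔT = −F/λ = −6.7/(-1.988) = 3.4 K.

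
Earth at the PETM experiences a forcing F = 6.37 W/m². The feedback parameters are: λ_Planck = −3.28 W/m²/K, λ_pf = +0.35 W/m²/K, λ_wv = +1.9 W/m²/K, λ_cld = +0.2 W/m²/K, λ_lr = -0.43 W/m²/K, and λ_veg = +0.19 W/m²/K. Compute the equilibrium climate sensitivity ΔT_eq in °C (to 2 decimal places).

Net feedback parameter λ = (−3.28) + (+0.35) + (+1.9) + (+0.2) + (-0.43) + (+0.19) = -1.07 W/m²/K.
ΔT = −F/λ = −6.37/(-1.07) = 5.95 °C.

5.95 °C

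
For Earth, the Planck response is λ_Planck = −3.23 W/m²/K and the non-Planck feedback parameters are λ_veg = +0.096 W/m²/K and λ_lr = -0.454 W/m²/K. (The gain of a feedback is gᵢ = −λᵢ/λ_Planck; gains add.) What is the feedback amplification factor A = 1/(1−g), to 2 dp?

Convert to gains: g_veg = 0.096/3.23 = 0.02972; g_lr = -0.454/3.23 = -0.1406.
Total gain g = -0.11088.
A = 1/(1 + 0.11088) = 0.90.

0.90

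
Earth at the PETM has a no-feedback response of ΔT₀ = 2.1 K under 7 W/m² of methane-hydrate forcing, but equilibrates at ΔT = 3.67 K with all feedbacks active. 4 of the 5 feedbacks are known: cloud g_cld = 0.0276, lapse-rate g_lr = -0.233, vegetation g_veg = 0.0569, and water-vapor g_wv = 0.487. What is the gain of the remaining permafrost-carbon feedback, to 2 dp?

0.09

Amplification A = ΔT/ΔT₀ = 3.67/2.1 = 1.748.
Total gain g = 1 − 1/A = 1 − 1/1.748 = 0.4279.
Known gains sum to 0.0276 − 0.233 + 0.0569 + 0.487 = 0.3385.
g_pf = 0.4279 − 0.3385 = 0.09.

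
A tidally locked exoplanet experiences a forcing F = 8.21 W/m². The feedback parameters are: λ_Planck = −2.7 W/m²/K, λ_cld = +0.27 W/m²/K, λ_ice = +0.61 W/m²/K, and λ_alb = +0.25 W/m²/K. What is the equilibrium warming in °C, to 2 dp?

5.23 °C

Net feedback parameter λ = (−2.7) + (+0.27) + (+0.61) + (+0.25) = -1.57 W/m²/K.
ΔT = −F/λ = −8.21/(-1.57) = 5.23 °C.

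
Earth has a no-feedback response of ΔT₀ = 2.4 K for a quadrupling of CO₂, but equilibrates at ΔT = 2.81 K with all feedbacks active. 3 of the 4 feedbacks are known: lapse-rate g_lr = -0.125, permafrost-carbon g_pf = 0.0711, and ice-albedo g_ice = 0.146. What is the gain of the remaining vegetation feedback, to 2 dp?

Amplification A = ΔT/ΔT₀ = 2.81/2.4 = 1.171.
Total gain g = 1 − 1/A = 1 − 1/1.171 = 0.146.
Known gains sum to -0.125 + 0.0711 + 0.146 = 0.0921.
g_veg = 0.146 − 0.0921 = 0.05.

0.05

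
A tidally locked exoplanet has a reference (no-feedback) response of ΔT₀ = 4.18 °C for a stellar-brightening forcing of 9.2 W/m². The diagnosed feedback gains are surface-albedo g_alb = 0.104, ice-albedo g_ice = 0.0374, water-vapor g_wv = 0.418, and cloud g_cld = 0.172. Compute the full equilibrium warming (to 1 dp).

15.6 °C

Total gain g = 0.104 + 0.0374 + 0.418 + 0.172 = 0.7314.
Amplification A = 1/(1 − 0.7314) = 3.723.
ΔT = 4.18 × 3.723 = 15.6 °C.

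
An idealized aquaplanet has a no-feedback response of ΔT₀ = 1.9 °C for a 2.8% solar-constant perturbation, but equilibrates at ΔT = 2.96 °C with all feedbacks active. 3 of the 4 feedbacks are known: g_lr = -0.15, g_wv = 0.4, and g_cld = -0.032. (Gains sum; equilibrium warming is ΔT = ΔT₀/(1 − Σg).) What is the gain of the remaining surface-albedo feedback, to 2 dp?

0.14

Amplification A = ΔT/ΔT₀ = 2.96/1.9 = 1.558.
Total gain g = 1 − 1/A = 1 − 1/1.558 = 0.3582.
Known gains sum to -0.15 + 0.4 − 0.032 = 0.218.
g_alb = 0.3582 − 0.218 = 0.14.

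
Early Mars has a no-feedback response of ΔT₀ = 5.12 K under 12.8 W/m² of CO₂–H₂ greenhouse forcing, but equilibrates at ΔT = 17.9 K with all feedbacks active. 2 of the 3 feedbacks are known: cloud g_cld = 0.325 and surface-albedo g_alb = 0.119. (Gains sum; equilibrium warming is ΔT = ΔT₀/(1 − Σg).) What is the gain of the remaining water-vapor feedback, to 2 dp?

Amplification A = ΔT/ΔT₀ = 17.9/5.12 = 3.496.
Total gain g = 1 − 1/A = 1 − 1/3.496 = 0.714.
Known gains sum to 0.325 + 0.119 = 0.444.
g_wv = 0.714 − 0.444 = 0.27.

0.27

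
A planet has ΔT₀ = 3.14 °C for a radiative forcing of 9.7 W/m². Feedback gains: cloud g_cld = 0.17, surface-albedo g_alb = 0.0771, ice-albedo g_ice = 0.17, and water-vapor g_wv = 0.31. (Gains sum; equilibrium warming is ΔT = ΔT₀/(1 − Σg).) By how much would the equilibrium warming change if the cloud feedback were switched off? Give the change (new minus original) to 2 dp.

-4.42 °C

Original: g = 0.7271, ΔT = 3.14/(1−0.7271) = 11.5060 °C.
Without cloud: g' = 0.5571, ΔT' = 3.14/(1−0.5571) = 7.0896 °C.
Change = 7.0896 − 11.5060 = -4.42 °C.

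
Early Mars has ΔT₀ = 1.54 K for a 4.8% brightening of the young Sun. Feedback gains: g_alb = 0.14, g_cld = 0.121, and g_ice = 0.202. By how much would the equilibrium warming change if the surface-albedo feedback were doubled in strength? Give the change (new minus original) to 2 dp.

Original: g = 0.463, ΔT = 1.54/(1−0.463) = 2.8678 K.
With doubled surface-albedo: g' = 0.603, ΔT' = 1.54/(1−0.603) = 3.8791 K.
Change = 3.8791 − 2.8678 = 1.01 K.

1.01 K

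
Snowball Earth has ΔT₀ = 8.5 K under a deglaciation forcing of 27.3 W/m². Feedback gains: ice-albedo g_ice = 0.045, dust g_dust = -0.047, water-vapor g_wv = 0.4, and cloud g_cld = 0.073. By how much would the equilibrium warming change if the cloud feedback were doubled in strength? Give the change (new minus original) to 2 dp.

2.57 K

Original: g = 0.471, ΔT = 8.5/(1−0.471) = 16.0681 K.
With doubled cloud: g' = 0.544, ΔT' = 8.5/(1−0.544) = 18.6404 K.
Change = 18.6404 − 16.0681 = 2.57 K.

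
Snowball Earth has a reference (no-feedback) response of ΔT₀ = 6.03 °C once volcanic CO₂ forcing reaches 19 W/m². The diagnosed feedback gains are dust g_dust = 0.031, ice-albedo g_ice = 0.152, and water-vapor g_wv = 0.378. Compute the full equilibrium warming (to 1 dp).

Total gain g = 0.031 + 0.152 + 0.378 = 0.561.
Amplification A = 1/(1 − 0.561) = 2.278.
ΔT = 6.03 × 2.278 = 13.7 °C.

13.7 °C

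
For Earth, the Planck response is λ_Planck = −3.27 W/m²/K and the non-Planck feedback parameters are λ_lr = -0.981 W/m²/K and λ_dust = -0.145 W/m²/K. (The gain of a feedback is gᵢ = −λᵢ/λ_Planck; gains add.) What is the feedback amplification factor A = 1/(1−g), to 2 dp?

0.74

Convert to gains: g_lr = -0.981/3.27 = -0.3; g_dust = -0.145/3.27 = -0.04434.
Total gain g = -0.34434.
A = 1/(1 + 0.34434) = 0.74.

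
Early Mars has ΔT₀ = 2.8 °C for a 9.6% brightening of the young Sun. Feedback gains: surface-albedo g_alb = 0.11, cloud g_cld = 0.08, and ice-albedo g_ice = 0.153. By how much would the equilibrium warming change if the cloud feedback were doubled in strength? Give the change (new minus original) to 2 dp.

Original: g = 0.343, ΔT = 2.8/(1−0.343) = 4.2618 °C.
With doubled cloud: g' = 0.423, ΔT' = 2.8/(1−0.423) = 4.8527 °C.
Change = 4.8527 − 4.2618 = 0.59 °C.

0.59 °C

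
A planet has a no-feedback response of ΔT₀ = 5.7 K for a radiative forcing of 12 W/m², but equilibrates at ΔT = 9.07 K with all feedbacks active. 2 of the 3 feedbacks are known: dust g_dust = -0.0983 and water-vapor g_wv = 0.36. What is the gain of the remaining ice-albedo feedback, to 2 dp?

Amplification A = ΔT/ΔT₀ = 9.07/5.7 = 1.591.
Total gain g = 1 − 1/A = 1 − 1/1.591 = 0.3715.
Known gains sum to -0.0983 + 0.36 = 0.2617.
g_ice = 0.3715 − 0.2617 = 0.11.

0.11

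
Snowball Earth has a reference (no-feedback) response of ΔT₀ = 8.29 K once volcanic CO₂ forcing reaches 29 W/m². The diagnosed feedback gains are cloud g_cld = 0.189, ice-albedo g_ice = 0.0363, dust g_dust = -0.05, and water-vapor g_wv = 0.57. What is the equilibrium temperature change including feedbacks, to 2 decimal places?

Total gain g = 0.189 + 0.0363 − 0.05 + 0.57 = 0.7453.
Amplification A = 1/(1 − 0.7453) = 3.926.
ΔT = 8.29 × 3.926 = 32.55 K.

32.55 K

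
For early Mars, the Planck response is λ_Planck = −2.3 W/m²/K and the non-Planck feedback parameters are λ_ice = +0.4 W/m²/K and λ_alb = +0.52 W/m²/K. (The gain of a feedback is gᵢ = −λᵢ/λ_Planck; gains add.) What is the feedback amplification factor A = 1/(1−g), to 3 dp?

Convert to gains: g_ice = 0.4/2.3 = 0.1739; g_alb = 0.52/2.3 = 0.2261.
Total gain g = 0.4.
A = 1/(1 − 0.4) = 1.667.

1.667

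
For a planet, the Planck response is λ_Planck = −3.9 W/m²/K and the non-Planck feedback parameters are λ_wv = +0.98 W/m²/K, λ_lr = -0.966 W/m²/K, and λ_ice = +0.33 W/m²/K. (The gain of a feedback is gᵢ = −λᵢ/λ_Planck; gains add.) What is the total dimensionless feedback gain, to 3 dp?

0.088

Convert to gains: g_wv = 0.98/3.9 = 0.2513; g_lr = -0.966/3.9 = -0.2477; g_ice = 0.33/3.9 = 0.08462.
Total gain g = 0.08822.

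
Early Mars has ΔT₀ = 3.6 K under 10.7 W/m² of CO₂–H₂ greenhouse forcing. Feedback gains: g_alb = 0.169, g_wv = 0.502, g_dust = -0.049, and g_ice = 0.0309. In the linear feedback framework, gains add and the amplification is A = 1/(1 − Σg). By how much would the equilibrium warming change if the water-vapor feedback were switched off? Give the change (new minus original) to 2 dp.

Original: g = 0.6529, ΔT = 3.6/(1−0.6529) = 10.3717 K.
Without water-vapor: g' = 0.1509, ΔT' = 3.6/(1−0.1509) = 4.2398 K.
Change = 4.2398 − 10.3717 = -6.13 K.

-6.13 K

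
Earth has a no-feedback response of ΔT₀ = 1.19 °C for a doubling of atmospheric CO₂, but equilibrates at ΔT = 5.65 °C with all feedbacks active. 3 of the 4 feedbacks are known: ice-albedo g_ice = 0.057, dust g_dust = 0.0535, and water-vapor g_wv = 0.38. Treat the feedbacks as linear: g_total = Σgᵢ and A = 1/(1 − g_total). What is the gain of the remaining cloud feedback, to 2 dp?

Amplification A = ΔT/ΔT₀ = 5.65/1.19 = 4.748.
Total gain g = 1 − 1/A = 1 − 1/4.748 = 0.7894.
Known gains sum to 0.057 + 0.0535 + 0.38 = 0.4905.
g_cld = 0.7894 − 0.4905 = 0.30.

0.30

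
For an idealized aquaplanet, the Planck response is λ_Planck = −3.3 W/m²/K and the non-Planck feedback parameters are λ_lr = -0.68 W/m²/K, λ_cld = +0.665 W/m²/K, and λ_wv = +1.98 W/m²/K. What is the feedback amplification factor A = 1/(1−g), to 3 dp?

2.472

Convert to gains: g_lr = -0.68/3.3 = -0.2061; g_cld = 0.665/3.3 = 0.2015; g_wv = 1.98/3.3 = 0.6.
Total gain g = 0.5954.
A = 1/(1 − 0.5954) = 2.472.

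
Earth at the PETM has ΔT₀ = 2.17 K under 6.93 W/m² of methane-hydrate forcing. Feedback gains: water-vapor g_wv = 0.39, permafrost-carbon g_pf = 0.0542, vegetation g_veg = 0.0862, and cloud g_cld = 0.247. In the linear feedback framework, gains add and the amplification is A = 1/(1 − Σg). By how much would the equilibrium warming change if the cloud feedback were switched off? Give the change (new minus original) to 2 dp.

Original: g = 0.7774, ΔT = 2.17/(1−0.7774) = 9.7484 K.
Without cloud: g' = 0.5304, ΔT' = 2.17/(1−0.5304) = 4.6210 K.
Change = 4.6210 − 9.7484 = -5.13 K.

-5.13 K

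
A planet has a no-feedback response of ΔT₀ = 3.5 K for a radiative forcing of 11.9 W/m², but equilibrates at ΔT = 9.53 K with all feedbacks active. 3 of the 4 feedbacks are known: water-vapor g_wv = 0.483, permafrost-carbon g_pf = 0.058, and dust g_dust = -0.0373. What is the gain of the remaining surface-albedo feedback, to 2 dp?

Amplification A = ΔT/ΔT₀ = 9.53/3.5 = 2.723.
Total gain g = 1 − 1/A = 1 − 1/2.723 = 0.6328.
Known gains sum to 0.483 + 0.058 − 0.0373 = 0.5037.
g_alb = 0.6328 − 0.5037 = 0.13.

0.13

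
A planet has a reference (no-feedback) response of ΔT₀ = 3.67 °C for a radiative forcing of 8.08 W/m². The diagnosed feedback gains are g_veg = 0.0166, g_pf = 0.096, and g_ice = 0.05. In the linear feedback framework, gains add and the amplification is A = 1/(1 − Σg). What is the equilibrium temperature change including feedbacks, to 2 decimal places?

4.38 °C

Total gain g = 0.0166 + 0.096 + 0.05 = 0.1626.
Amplification A = 1/(1 − 0.1626) = 1.194.
ΔT = 3.67 × 1.194 = 4.38 °C.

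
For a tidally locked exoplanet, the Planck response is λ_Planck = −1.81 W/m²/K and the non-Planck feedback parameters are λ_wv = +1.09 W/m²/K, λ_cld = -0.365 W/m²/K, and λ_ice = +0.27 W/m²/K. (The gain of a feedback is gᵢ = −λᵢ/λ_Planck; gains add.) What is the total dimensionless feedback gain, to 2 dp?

Convert to gains: g_wv = 1.09/1.81 = 0.6022; g_cld = -0.365/1.81 = -0.2017; g_ice = 0.27/1.81 = 0.1492.
Total gain g = 0.5497.

0.55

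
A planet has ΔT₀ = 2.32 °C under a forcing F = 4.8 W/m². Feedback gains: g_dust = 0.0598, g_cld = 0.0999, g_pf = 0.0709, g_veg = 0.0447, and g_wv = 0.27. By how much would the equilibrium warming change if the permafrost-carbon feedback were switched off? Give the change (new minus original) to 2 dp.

Original: g = 0.5453, ΔT = 2.32/(1−0.5453) = 5.1023 °C.
Without permafrost-carbon: g' = 0.4744, ΔT' = 2.32/(1−0.4744) = 4.4140 °C.
Change = 4.4140 − 5.1023 = -0.69 °C.

-0.69 °C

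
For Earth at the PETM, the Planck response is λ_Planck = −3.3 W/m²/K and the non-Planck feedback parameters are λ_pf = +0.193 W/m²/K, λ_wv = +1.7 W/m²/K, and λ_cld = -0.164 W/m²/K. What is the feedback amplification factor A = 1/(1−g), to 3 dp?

2.101

Convert to gains: g_pf = 0.193/3.3 = 0.05848; g_wv = 1.7/3.3 = 0.5152; g_cld = -0.164/3.3 = -0.0497.
Total gain g = 0.52398.
A = 1/(1 − 0.52398) = 2.101.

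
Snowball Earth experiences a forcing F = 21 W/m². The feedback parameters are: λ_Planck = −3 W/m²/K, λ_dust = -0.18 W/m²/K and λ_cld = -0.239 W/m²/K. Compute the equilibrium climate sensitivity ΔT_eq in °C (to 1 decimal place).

Net feedback parameter λ = (−3) + (-0.18) + (-0.239) = -3.419 W/m²/K.
ΔT = −F/λ = −21/(-3.419) = 6.1 °C.

6.1 °C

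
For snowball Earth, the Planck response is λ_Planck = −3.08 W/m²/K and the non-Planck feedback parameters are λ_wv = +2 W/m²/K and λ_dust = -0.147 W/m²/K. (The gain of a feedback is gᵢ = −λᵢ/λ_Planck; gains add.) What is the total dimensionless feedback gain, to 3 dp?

0.602

Convert to gains: g_wv = 2/3.08 = 0.6494; g_dust = -0.147/3.08 = -0.04773.
Total gain g = 0.60167.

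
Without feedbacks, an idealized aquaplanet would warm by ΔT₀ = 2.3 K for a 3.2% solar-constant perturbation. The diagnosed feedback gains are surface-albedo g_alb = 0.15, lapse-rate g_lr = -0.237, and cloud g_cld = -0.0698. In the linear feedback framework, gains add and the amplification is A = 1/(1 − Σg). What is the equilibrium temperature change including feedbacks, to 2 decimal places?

1.99 K

Total gain g = 0.15 − 0.237 − 0.0698 = -0.1568.
Amplification A = 1/(1 + 0.1568) = 0.8645.
ΔT = 2.3 × 0.8645 = 1.99 K.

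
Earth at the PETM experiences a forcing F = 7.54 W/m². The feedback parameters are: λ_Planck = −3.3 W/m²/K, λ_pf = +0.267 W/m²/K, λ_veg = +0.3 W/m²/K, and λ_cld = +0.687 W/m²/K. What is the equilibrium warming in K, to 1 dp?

Net feedback parameter λ = (−3.3) + (+0.267) + (+0.3) + (+0.687) = -2.046 W/m²/K.
ΔT = −F/λ = −7.54/(-2.046) = 3.7 K.

3.7 K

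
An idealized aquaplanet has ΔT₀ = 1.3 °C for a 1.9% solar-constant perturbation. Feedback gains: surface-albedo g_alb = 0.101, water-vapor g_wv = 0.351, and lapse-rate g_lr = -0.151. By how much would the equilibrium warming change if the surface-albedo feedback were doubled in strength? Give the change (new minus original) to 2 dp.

0.31 °C

Original: g = 0.301, ΔT = 1.3/(1−0.301) = 1.8598 °C.
With doubled surface-albedo: g' = 0.402, ΔT' = 1.3/(1−0.402) = 2.1739 °C.
Change = 2.1739 − 1.8598 = 0.31 °C.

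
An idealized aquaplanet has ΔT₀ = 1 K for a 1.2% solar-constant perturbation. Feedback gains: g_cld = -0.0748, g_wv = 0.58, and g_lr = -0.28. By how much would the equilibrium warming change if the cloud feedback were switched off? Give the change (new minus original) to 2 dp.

Original: g = 0.2252, ΔT = 1/(1−0.2252) = 1.2907 K.
Without cloud: g' = 0.3, ΔT' = 1/(1−0.3) = 1.4286 K.
Change = 1.4286 − 1.2907 = 0.14 K.

0.14 K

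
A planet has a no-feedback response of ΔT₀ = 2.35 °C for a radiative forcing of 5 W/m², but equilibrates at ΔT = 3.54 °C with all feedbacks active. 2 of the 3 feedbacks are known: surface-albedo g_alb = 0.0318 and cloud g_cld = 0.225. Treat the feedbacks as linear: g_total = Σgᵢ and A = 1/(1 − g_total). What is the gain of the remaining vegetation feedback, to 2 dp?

0.08

Amplification A = ΔT/ΔT₀ = 3.54/2.35 = 1.506.
Total gain g = 1 − 1/A = 1 − 1/1.506 = 0.336.
Known gains sum to 0.0318 + 0.225 = 0.2568.
g_veg = 0.336 − 0.2568 = 0.08.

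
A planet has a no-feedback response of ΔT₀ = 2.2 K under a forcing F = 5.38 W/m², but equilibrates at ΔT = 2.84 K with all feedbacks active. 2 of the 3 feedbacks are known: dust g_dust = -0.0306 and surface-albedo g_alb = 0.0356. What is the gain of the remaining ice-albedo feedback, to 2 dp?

0.22

Amplification A = ΔT/ΔT₀ = 2.84/2.2 = 1.291.
Total gain g = 1 − 1/A = 1 − 1/1.291 = 0.2254.
Known gains sum to -0.0306 + 0.0356 = 0.005.
g_ice = 0.2254 − 0.005 = 0.22.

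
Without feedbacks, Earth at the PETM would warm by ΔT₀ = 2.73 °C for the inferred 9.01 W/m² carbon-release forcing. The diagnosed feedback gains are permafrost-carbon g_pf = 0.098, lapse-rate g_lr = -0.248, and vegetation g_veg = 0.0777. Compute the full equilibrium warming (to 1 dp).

Total gain g = 0.098 − 0.248 + 0.0777 = -0.0723.
Amplification A = 1/(1 + 0.0723) = 0.9326.
ΔT = 2.73 × 0.9326 = 2.5 °C.

2.5 °C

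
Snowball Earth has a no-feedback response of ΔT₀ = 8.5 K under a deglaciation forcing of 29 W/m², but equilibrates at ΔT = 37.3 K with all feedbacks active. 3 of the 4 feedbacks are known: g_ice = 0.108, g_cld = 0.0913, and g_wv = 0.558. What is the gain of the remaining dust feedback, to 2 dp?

0.01

Amplification A = ΔT/ΔT₀ = 37.3/8.5 = 4.388.
Total gain g = 1 − 1/A = 1 − 1/4.388 = 0.7721.
Known gains sum to 0.108 + 0.0913 + 0.558 = 0.7573.
g_dust = 0.7721 − 0.7573 = 0.01.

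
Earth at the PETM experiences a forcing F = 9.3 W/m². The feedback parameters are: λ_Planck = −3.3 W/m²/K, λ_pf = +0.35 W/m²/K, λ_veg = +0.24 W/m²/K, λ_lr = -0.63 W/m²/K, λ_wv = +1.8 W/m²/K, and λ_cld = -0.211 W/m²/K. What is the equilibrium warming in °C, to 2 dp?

Net feedback parameter λ = (−3.3) + (+0.35) + (+0.24) + (-0.63) + (+1.8) + (-0.211) = -1.751 W/m²/K.
ΔT = −F/λ = −9.3/(-1.751) = 5.31 °C.

5.31 °C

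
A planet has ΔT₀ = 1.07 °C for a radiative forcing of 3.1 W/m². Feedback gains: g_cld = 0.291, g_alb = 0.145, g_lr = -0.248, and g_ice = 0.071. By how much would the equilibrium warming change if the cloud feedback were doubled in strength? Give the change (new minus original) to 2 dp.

Original: g = 0.259, ΔT = 1.07/(1−0.259) = 1.4440 °C.
With doubled cloud: g' = 0.55, ΔT' = 1.07/(1−0.55) = 2.3778 °C.
Change = 2.3778 − 1.4440 = 0.93 °C.

0.93 °C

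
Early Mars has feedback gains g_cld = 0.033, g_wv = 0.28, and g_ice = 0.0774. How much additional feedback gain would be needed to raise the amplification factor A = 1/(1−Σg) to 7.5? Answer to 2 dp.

0.48

Current total gain = 0.3904.
Target gain for A = 7.5: g* = 1 − 1/7.5 = 0.8667.
Additional gain needed = 0.8667 − 0.3904 = 0.48.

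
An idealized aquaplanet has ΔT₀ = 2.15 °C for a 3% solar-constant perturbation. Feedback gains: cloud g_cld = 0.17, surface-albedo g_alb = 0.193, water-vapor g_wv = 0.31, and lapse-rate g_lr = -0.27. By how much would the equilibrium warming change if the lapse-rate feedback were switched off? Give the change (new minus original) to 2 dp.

2.97 °C

Original: g = 0.403, ΔT = 2.15/(1−0.403) = 3.6013 °C.
Without lapse-rate: g' = 0.673, ΔT' = 2.15/(1−0.673) = 6.5749 °C.
Change = 6.5749 − 3.6013 = 2.97 °C.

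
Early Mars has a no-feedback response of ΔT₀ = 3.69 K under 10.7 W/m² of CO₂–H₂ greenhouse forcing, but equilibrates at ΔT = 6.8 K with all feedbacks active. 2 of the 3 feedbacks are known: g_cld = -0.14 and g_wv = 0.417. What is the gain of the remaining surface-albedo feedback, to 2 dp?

0.18

Amplification A = ΔT/ΔT₀ = 6.8/3.69 = 1.843.
Total gain g = 1 − 1/A = 1 − 1/1.843 = 0.4574.
Known gains sum to -0.14 + 0.417 = 0.277.
g_alb = 0.4574 − 0.277 = 0.18.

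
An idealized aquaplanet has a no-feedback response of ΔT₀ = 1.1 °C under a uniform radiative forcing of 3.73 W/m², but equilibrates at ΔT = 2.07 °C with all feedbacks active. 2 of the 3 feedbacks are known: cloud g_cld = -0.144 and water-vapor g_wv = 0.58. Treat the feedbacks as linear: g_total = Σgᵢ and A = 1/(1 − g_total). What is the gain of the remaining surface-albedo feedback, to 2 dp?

0.03

Amplification A = ΔT/ΔT₀ = 2.07/1.1 = 1.882.
Total gain g = 1 − 1/A = 1 − 1/1.882 = 0.4687.
Known gains sum to -0.144 + 0.58 = 0.436.
g_alb = 0.4687 − 0.436 = 0.03.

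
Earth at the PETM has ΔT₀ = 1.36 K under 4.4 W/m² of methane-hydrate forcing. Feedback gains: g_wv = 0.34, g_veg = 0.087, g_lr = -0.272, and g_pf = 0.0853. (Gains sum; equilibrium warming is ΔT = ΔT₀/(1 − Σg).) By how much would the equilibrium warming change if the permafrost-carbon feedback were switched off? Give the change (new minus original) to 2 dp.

-0.18 K

Original: g = 0.2403, ΔT = 1.36/(1−0.2403) = 1.7902 K.
Without permafrost-carbon: g' = 0.155, ΔT' = 1.36/(1−0.155) = 1.6095 K.
Change = 1.6095 − 1.7902 = -0.18 K.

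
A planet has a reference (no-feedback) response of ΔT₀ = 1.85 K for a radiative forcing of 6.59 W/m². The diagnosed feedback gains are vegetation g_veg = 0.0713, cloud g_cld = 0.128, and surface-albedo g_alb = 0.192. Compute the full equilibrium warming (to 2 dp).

Total gain g = 0.0713 + 0.128 + 0.192 = 0.3913.
Amplification A = 1/(1 − 0.3913) = 1.643.
ΔT = 1.85 × 1.643 = 3.04 K.

3.04 K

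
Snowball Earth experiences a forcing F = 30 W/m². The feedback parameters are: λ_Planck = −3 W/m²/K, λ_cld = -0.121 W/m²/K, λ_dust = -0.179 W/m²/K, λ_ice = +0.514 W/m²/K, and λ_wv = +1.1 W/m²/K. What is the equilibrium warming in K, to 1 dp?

17.8 K

Net feedback parameter λ = (−3) + (-0.121) + (-0.179) + (+0.514) + (+1.1) = -1.686 W/m²/K.
ΔT = −F/λ = −30/(-1.686) = 17.8 K.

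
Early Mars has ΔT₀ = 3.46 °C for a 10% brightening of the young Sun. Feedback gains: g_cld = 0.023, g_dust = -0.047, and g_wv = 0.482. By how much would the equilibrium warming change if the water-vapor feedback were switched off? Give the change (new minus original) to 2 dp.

-3.00 °C

Original: g = 0.458, ΔT = 3.46/(1−0.458) = 6.3838 °C.
Without water-vapor: g' = -0.024, ΔT' = 3.46/(1+0.024) = 3.3789 °C.
Change = 3.3789 − 6.3838 = -3.00 °C.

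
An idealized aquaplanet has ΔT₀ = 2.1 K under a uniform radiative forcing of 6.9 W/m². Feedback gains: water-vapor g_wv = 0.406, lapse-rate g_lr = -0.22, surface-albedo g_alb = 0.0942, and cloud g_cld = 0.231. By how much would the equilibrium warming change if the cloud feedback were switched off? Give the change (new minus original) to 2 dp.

-1.38 K

Original: g = 0.5112, ΔT = 2.1/(1−0.5112) = 4.2962 K.
Without cloud: g' = 0.2802, ΔT' = 2.1/(1−0.2802) = 2.9175 K.
Change = 2.9175 − 4.2962 = -1.38 K.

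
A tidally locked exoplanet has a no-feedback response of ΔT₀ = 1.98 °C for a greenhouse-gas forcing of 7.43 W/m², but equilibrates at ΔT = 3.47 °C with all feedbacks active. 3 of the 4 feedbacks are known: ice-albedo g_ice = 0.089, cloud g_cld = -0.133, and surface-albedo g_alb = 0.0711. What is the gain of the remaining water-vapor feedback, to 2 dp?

0.40

Amplification A = ΔT/ΔT₀ = 3.47/1.98 = 1.753.
Total gain g = 1 − 1/A = 1 − 1/1.753 = 0.4295.
Known gains sum to 0.089 − 0.133 + 0.0711 = 0.0271.
g_wv = 0.4295 − 0.0271 = 0.40.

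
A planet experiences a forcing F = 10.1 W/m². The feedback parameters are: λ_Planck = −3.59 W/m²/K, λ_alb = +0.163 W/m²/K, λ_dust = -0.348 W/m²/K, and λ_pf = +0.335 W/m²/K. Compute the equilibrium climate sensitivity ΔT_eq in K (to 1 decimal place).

Net feedback parameter λ = (−3.59) + (+0.163) + (-0.348) + (+0.335) = -3.44 W/m²/K.
ΔT = −F/λ = −10.1/(-3.44) = 2.9 K.

2.9 K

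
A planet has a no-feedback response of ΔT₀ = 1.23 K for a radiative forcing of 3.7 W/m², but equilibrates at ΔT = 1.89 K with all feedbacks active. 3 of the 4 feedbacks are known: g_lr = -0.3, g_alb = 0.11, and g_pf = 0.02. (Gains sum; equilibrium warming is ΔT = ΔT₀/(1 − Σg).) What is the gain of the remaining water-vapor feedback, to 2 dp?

0.52

Amplification A = ΔT/ΔT₀ = 1.89/1.23 = 1.537.
Total gain g = 1 − 1/A = 1 − 1/1.537 = 0.3494.
Known gains sum to -0.3 + 0.11 + 0.02 = -0.17.
g_wv = 0.3494 + 0.17 = 0.52.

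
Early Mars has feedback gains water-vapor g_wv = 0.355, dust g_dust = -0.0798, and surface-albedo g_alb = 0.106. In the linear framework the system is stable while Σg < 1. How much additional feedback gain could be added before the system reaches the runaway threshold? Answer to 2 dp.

Current total gain = 0.355 − 0.0798 + 0.106 = 0.3812.
Margin to runaway = 1 − 0.3812 = 0.62.

0.62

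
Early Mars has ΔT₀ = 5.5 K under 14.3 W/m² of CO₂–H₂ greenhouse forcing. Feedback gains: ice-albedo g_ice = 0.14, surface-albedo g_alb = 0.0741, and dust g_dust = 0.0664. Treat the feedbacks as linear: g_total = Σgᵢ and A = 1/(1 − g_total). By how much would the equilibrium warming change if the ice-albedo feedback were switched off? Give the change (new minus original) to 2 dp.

Original: g = 0.2805, ΔT = 5.5/(1−0.2805) = 7.6442 K.
Without ice-albedo: g' = 0.1405, ΔT' = 5.5/(1−0.1405) = 6.3991 K.
Change = 6.3991 − 7.6442 = -1.25 K.

-1.25 K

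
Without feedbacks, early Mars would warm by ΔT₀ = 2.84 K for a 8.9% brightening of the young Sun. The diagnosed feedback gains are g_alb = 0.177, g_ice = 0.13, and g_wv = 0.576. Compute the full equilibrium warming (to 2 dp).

24.27 K

Total gain g = 0.177 + 0.13 + 0.576 = 0.883.
Amplification A = 1/(1 − 0.883) = 8.547.
ΔT = 2.84 × 8.547 = 24.27 K.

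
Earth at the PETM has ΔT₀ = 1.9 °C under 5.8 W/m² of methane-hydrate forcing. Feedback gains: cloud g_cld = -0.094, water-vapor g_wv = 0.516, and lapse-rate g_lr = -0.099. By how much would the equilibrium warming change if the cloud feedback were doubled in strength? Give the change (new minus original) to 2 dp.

-0.34 °C

Original: g = 0.323, ΔT = 1.9/(1−0.323) = 2.8065 °C.
With doubled cloud: g' = 0.229, ΔT' = 1.9/(1−0.229) = 2.4643 °C.
Change = 2.4643 − 2.8065 = -0.34 °C.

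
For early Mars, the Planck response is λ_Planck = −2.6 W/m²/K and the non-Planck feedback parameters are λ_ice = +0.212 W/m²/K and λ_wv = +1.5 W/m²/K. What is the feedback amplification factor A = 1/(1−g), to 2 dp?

Convert to gains: g_ice = 0.212/2.6 = 0.08154; g_wv = 1.5/2.6 = 0.5769.
Total gain g = 0.65844.
A = 1/(1 − 0.65844) = 2.93.

2.93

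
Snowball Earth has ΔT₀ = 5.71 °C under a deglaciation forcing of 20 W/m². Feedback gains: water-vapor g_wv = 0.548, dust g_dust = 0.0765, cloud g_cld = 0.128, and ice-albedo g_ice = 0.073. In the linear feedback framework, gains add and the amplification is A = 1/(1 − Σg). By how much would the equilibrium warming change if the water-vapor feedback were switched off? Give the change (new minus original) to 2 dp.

Original: g = 0.8255, ΔT = 5.71/(1−0.8255) = 32.7221 °C.
Without water-vapor: g' = 0.2775, ΔT' = 5.71/(1−0.2775) = 7.9031 °C.
Change = 7.9031 − 32.7221 = -24.82 °C.

-24.82 °C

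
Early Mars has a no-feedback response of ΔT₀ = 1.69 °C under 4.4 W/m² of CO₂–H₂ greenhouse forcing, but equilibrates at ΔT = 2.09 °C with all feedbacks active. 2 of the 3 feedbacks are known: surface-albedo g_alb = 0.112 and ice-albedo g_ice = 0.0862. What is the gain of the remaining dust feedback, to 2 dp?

-0.01

Amplification A = ΔT/ΔT₀ = 2.09/1.69 = 1.237.
Total gain g = 1 − 1/A = 1 − 1/1.237 = 0.1916.
Known gains sum to 0.112 + 0.0862 = 0.1982.
g_dust = 0.1916 − 0.1982 = -0.01.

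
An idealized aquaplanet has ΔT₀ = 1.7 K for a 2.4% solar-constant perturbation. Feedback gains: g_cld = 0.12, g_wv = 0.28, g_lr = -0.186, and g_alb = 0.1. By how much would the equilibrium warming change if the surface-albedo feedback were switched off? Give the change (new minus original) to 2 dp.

Original: g = 0.314, ΔT = 1.7/(1−0.314) = 2.4781 K.
Without surface-albedo: g' = 0.214, ΔT' = 1.7/(1−0.214) = 2.1628 K.
Change = 2.1628 − 2.4781 = -0.32 K.

-0.32 K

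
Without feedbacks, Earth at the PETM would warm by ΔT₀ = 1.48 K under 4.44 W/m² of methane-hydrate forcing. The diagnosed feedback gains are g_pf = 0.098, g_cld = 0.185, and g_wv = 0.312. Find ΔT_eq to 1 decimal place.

Total gain g = 0.098 + 0.185 + 0.312 = 0.595.
Amplification A = 1/(1 − 0.595) = 2.469.
ΔT = 1.48 × 2.469 = 3.7 K.

3.7 K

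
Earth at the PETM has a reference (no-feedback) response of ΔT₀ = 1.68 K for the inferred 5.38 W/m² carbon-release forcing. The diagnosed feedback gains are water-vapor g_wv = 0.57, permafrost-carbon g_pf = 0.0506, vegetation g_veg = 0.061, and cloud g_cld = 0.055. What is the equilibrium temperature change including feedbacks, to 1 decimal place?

Total gain g = 0.57 + 0.0506 + 0.061 + 0.055 = 0.7366.
Amplification A = 1/(1 − 0.7366) = 3.797.
ΔT = 1.68 × 3.797 = 6.4 K.

6.4 K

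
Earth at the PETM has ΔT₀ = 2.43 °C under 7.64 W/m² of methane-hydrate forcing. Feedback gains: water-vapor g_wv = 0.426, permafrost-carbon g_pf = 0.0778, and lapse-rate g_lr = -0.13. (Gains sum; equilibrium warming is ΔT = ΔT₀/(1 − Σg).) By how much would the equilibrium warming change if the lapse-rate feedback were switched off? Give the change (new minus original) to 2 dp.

Original: g = 0.3738, ΔT = 2.43/(1−0.3738) = 3.8805 °C.
Without lapse-rate: g' = 0.5038, ΔT' = 2.43/(1−0.5038) = 4.8972 °C.
Change = 4.8972 − 3.8805 = 1.02 °C.

1.02 °C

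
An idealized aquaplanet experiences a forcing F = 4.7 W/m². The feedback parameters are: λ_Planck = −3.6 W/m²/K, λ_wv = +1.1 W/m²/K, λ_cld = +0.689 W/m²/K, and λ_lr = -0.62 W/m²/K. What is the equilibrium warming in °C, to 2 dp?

1.93 °C

Net feedback parameter λ = (−3.6) + (+1.1) + (+0.689) + (-0.62) = -2.431 W/m²/K.
ΔT = −F/λ = −4.7/(-2.431) = 1.93 °C.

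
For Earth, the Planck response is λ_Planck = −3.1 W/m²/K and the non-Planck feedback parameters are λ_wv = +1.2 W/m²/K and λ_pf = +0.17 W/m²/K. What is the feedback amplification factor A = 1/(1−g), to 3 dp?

Convert to gains: g_wv = 1.2/3.1 = 0.3871; g_pf = 0.17/3.1 = 0.05484.
Total gain g = 0.44194.
A = 1/(1 − 0.44194) = 1.792.

1.792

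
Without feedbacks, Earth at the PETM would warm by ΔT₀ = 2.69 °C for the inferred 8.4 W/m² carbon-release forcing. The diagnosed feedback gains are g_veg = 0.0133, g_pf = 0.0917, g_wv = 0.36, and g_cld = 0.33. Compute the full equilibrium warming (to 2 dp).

Total gain g = 0.0133 + 0.0917 + 0.36 + 0.33 = 0.795.
Amplification A = 1/(1 − 0.795) = 4.878.
ΔT = 2.69 × 4.878 = 13.12 °C.

13.12 °C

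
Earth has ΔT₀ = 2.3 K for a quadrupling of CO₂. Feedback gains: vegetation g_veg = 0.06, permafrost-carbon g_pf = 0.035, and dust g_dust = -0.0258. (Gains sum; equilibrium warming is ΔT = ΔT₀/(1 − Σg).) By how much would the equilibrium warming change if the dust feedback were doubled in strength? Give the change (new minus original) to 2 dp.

Original: g = 0.0692, ΔT = 2.3/(1−0.0692) = 2.4710 K.
With doubled dust: g' = 0.0434, ΔT' = 2.3/(1−0.0434) = 2.4043 K.
Change = 2.4043 − 2.4710 = -0.07 K.

-0.07 K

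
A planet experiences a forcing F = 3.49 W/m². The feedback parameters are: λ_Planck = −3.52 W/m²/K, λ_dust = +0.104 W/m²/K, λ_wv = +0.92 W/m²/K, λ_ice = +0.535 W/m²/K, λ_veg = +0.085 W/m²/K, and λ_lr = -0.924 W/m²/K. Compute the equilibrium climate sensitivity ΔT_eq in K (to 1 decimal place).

1.2 K

Net feedback parameter λ = (−3.52) + (+0.104) + (+0.92) + (+0.535) + (+0.085) + (-0.924) = -2.8 W/m²/K.
ΔT = −F/λ = −3.49/(-2.8) = 1.2 K.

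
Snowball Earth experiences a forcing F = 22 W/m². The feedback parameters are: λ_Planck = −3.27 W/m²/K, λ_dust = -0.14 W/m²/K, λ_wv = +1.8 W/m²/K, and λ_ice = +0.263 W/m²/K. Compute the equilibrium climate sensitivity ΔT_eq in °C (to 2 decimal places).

16.33 °C

Net feedback parameter λ = (−3.27) + (-0.14) + (+1.8) + (+0.263) = -1.347 W/m²/K.
ΔT = −F/λ = −22/(-1.347) = 16.33 °C.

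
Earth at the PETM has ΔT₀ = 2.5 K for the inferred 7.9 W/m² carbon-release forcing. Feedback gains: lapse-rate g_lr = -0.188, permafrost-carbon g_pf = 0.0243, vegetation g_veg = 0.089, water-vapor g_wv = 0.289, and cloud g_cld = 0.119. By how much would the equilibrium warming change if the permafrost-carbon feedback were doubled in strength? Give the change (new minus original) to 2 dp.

Original: g = 0.3333, ΔT = 2.5/(1−0.3333) = 3.7498 K.
With doubled permafrost-carbon: g' = 0.3576, ΔT' = 2.5/(1−0.3576) = 3.8917 K.
Change = 3.8917 − 3.7498 = 0.14 K.

0.14 K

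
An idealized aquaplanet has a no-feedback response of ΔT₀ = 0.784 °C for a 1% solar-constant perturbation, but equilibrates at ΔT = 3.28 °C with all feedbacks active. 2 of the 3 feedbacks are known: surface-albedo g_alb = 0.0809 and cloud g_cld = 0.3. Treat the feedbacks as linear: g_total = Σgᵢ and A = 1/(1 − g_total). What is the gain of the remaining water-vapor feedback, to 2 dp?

Amplification A = ΔT/ΔT₀ = 3.28/0.784 = 4.184.
Total gain g = 1 − 1/A = 1 − 1/4.184 = 0.761.
Known gains sum to 0.0809 + 0.3 = 0.3809.
g_wv = 0.761 − 0.3809 = 0.38.

0.38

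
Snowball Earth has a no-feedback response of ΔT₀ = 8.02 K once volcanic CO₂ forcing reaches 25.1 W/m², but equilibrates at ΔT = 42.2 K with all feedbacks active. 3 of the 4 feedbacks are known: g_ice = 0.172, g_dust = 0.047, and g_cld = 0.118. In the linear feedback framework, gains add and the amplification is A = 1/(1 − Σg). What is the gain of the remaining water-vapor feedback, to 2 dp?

Amplification A = ΔT/ΔT₀ = 42.2/8.02 = 5.262.
Total gain g = 1 − 1/A = 1 − 1/5.262 = 0.81.
Known gains sum to 0.172 + 0.047 + 0.118 = 0.337.
g_wv = 0.81 − 0.337 = 0.47.

0.47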